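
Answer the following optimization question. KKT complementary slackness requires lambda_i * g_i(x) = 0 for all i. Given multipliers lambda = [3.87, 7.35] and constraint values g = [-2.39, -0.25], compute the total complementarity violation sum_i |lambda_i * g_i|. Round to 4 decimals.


KKT complementary slackness check:
lambda_1 * g_1 = 3.87 * -2.39 = -9.2493
lambda_2 * g_2 = 7.35 * -0.25 = -1.8375
Total violation = 9.2493 + 1.8375 = 11.0868


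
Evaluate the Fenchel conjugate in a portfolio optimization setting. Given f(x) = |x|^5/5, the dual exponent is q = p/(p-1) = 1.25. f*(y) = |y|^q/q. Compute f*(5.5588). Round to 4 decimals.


The conjugate exponent q satisfies 1/p + 1/q = 1.
p = 5, so q = 5/(5 - 1) = 1.25
|y|^q = 5.5588^1.25 = 8.5354
f*(5.5588) = 8.5354 / 1.25 = 6.8284


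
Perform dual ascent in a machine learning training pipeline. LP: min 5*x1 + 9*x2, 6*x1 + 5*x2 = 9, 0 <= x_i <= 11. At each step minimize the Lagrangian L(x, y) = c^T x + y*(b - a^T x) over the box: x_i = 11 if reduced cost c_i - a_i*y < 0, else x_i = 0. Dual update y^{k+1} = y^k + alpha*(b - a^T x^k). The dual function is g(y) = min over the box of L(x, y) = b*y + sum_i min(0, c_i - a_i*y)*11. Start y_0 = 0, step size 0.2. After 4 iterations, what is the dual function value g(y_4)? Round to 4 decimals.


Dual ascent for LP: min 5*x1 + 9*x2, 6*x1 + 5*x2 = 9, 0 <= x_i <= 11
Step 1: y^k = 0.0, reduced costs: (5.0, 9.0)
  x^k = (0.0, 0.0), subgradient = b - a^T x = 9.0
  y^{k+1} = 0.0 + 0.2*9.0 = 1.8
Step 2: y^k = 1.8, reduced costs: (-5.8, 0.0)
  x^k = (11.0, 0.0), subgradient = b - a^T x = -57.0
  y^{k+1} = 1.8 + 0.2*-57.0 = -9.6
Step 3: y^k = -9.6, reduced costs: (62.6, 57.0)
  x^k = (0.0, 0.0), subgradient = b - a^T x = 9.0
  y^{k+1} = -9.6 + 0.2*9.0 = -7.8
Step 4: y^k = -7.8, reduced costs: (51.8, 48.0)
  x^k = (0.0, 0.0), subgradient = b - a^T x = 9.0
  y^{k+1} = -7.8 + 0.2*9.0 = -6.0
Dual objective at y_4 = -6.0: reduced costs (41.0, 39.0), box minimizer x = (0.0, 0.0)
g(y_4) = b*y + (c1 - a1*y)*x1 + (c2 - a2*y)*x2 = 9*(-6.0) + 41.0*0.0 + 39.0*0.0 = -54.0 + 0.0 + 0.0 = -54.0


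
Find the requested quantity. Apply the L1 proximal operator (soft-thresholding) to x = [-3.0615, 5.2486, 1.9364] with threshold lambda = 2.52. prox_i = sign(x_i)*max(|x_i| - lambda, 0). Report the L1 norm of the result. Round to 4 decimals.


Soft-thresholding with lambda = 2.52:
prox(-3.0615) = sign(-3.0615)*max(|-3.0615| - 2.52, 0) = -0.5415
prox(5.2486) = sign(5.2486)*max(|5.2486| - 2.52, 0) = 2.7286
prox(1.9364) = sign(1.9364)*max(|1.9364| - 2.52, 0) = 0.0
prox(x) = [-0.5415, 2.7286, 0.0]
||prox(x)||_1 = 0.5415 + 2.7286 + 0.0 = 3.2701


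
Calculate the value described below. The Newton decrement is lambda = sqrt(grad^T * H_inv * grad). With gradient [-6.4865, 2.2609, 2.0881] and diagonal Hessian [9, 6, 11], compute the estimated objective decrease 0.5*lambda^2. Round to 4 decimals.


Step 1: H is diagonal, so H^(-1) * g = [-0.7207, 0.3768, 0.1898].
Step 2: g^T H^(-1) g = sum_i g_i^2 / H_ii
  = (-6.4865)^2/9 + (2.2609)^2/6 + (2.0881)^2/11
  = 4.675 + 0.8519 + 0.3964 = 5.9233
Step 3: Objective decrease = 0.5 * g^T H^(-1) g = 2.9616


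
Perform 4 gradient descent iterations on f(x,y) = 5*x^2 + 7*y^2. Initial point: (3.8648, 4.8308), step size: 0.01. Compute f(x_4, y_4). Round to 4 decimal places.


Gradient descent on f(x,y) = 5*x^2 + 7*y^2.
Starting point: (3.8648, 4.8308), alpha = 0.01
Step 1: grad_x = 2*5*3.8648 = 38.648, grad_y = 2*7*4.8308 = 67.6312
  x_1 = 3.8648 - 0.01*38.648 = 3.4783
  y_1 = 4.8308 - 0.01*67.6312 = 4.1545
Step 2: grad_x = 2*5*3.4783 = 34.7832, grad_y = 2*7*4.1545 = 58.1628
  x_2 = 3.4783 - 0.01*34.7832 = 3.1305
  y_2 = 4.1545 - 0.01*58.1628 = 3.5729
Step 3: grad_x = 2*5*3.1305 = 31.3049, grad_y = 2*7*3.5729 = 50.02
  x_3 = 3.1305 - 0.01*31.3049 = 2.8174
  y_3 = 3.5729 - 0.01*50.02 = 3.0727
Step 4: grad_x = 2*5*2.8174 = 28.1744, grad_y = 2*7*3.0727 = 43.0172
  x_4 = 2.8174 - 0.01*28.1744 = 2.5357
  y_4 = 3.0727 - 0.01*43.0172 = 2.6425
f(2.5357, 2.6425) = 5*2.5357^2 + 7*2.6425^2 = 81.0279


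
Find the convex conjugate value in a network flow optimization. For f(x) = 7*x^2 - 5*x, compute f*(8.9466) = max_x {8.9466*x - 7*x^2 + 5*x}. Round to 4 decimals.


f*(y) = sup_x {y*x - a*x^2 - b*x} = sup_x {(y-b)*x - a*x^2}
FOC: (y - b) - 2a*x = 0 => x* = (y - b)/(2a)
x* = (8.9466 + 5)/(2*7) = 0.9962
f*(8.9466) = (y-b)^2/(4a) = (8.9466 + 5)^2/(4*7)
= 194.5077/28 = 6.9467


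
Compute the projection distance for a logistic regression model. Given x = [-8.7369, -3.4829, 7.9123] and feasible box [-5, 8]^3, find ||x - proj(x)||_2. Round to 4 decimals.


Project each component onto [-5, 8].
clip(-8.7369) = -5.0, clip(-3.4829) = -3.4829, clip(7.9123) = 7.9123
Projection = [-5.0, -3.4829, 7.9123]
Squared diffs: [13.9644, 0.0, 0.0]
Distance = sqrt(13.9644) = 3.7369


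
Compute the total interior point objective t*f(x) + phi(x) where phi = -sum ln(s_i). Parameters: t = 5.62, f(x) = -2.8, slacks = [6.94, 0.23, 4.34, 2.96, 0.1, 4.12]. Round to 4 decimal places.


Step 1: Compute log-barrier.
ln values: [1.9373, -1.4697, 1.4679, 1.0852, -2.3026, 1.4159]
phi = -(1.9373 - 1.4697 + 1.4679 + 1.0852 - 2.3026 + 1.4159) = -2.134
Step 2: Compute augmented objective.
t*f(x) = 5.62*-2.8 = -15.736
Total = -15.736 - 2.134 = -17.87


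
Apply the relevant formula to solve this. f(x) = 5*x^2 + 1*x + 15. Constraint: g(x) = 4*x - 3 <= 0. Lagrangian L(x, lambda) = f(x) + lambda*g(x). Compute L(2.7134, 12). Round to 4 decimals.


Step 1: Evaluate f(x).
f(2.7134) = 5*2.7134^2 + 1*2.7134 + 15 = 54.5261
Step 2: Evaluate g(x).
g(2.7134) = 4*2.7134 - 3 = 7.8536
Step 3: Compute Lagrangian.
L = 54.5261 + 12*7.8536 = 148.7693


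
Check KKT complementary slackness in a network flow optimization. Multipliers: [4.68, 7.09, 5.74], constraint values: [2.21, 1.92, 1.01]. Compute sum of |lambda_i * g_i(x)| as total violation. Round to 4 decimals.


KKT complementary slackness check:
lambda_1 * g_1 = 4.68 * 2.21 = 10.3428
lambda_2 * g_2 = 7.09 * 1.92 = 13.6128
lambda_3 * g_3 = 5.74 * 1.01 = 5.7974
Total violation = 10.3428 + 13.6128 + 5.7974 = 29.753


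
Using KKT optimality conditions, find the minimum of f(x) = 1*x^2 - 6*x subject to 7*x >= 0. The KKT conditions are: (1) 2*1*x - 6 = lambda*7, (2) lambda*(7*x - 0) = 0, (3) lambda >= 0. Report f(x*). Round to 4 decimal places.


Step 1: Try lambda = 0 (constraint inactive).
Stationarity: 2*1*x - 6 = 0
x* = 6/(2*1) = 3.0
Check constraint: 7*3.0 = 21.0 >= 0 -- satisfied.
Step 2: Compute optimal value.
f(x*) = 1*3.0^2 - 6*3.0 = -9.0


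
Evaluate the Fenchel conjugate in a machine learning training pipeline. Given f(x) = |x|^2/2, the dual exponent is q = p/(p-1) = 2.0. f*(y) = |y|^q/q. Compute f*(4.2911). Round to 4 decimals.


The conjugate exponent q satisfies 1/p + 1/q = 1.
p = 2, so q = 2/(2 - 1) = 2.0
|y|^q = 4.2911^2.0 = 18.4135
f*(4.2911) = 18.4135 / 2.0 = 9.2068


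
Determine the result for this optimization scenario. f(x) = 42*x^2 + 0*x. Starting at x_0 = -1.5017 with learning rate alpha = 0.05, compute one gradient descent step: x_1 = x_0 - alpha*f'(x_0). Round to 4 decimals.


We compute the gradient at x_0 and apply the update.
f'(x) = 84*x + 0
f'(-1.5017) = 84*-1.5017 + 0 = -126.1428
x_1 = -1.5017 - 0.05*-126.1428 = 4.8054


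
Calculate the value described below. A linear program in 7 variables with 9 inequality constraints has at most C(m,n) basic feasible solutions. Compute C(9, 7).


Each vertex corresponds to some choice of n active constraints out of m, so the number of vertices is at most C(m, n) = m! / (n!(m-n)!).
m = 9, n = 7
Numerator: 9 * 8 * 7 * 6 * 5 * 4 * 3
Denominator: 7! = 5040
C(9, 7) = 36


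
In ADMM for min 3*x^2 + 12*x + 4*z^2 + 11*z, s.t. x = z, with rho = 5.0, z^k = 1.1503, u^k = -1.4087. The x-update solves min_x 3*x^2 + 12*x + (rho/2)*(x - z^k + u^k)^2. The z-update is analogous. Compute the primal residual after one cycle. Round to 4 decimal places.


ADMM iteration with rho = 5.0, z^k = 1.1503, u^k = -1.4087
Step 1: x-update.
Minimize 3*x^2 + 12*x + (5.0/2)*(x - 1.1503 - 1.4087)^2
FOC: (2*3 + 5.0)*x = -12 + 5.0*(1.1503 + 1.4087)
x^{k+1} = 0.0723
Step 2: z-update.
Minimize 4*z^2 + 11*z + (5.0/2)*(0.0723 - z - 1.4087)^2
FOC: (2*4 + 5.0)*z = -11 + 5.0*(0.0723 - 1.4087)
z^{k+1} = -1.3602
Step 3: u-update.
u^{k+1} = -1.4087 + 0.0723 + 1.3602 = 0.0237
Step 4: Primal residual = |0.0723 + 1.3602| = 1.4324


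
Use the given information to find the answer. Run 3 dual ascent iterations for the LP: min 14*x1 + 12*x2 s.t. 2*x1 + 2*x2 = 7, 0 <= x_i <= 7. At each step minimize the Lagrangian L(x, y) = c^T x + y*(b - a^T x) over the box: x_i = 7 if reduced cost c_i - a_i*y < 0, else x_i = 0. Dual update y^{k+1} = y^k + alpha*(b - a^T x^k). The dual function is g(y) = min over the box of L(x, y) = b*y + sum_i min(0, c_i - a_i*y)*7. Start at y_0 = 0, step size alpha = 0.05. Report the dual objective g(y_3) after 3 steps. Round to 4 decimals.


Dual ascent for LP: min 14*x1 + 12*x2, 2*x1 + 2*x2 = 7, 0 <= x_i <= 7
Step 1: y^k = 0.0, reduced costs: (14.0, 12.0)
  x^k = (0.0, 0.0), subgradient = b - a^T x = 7.0
  y^{k+1} = 0.0 + 0.05*7.0 = 0.35
Step 2: y^k = 0.35, reduced costs: (13.3, 11.3)
  x^k = (0.0, 0.0), subgradient = b - a^T x = 7.0
  y^{k+1} = 0.35 + 0.05*7.0 = 0.7
Step 3: y^k = 0.7, reduced costs: (12.6, 10.6)
  x^k = (0.0, 0.0), subgradient = b - a^T x = 7.0
  y^{k+1} = 0.7 + 0.05*7.0 = 1.05
Dual objective at y_3 = 1.05: reduced costs (11.9, 9.9), box minimizer x = (0.0, 0.0)
g(y_3) = b*y + (c1 - a1*y)*x1 + (c2 - a2*y)*x2 = 7*1.05 + 11.9*0.0 + 9.9*0.0 = 7.35 + 0.0 + 0.0 = 7.35


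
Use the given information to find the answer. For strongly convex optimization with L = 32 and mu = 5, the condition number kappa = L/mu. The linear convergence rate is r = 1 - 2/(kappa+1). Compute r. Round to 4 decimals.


Step 1: Compute the condition number.
kappa = L/mu = 32/5 = 6.4
Step 2: Compute the convergence rate.
r = 1 - 2/(kappa + 1) = 1 - 2*mu/(L + mu) = (L - mu)/(L + mu) = 27/37 = 0.7297


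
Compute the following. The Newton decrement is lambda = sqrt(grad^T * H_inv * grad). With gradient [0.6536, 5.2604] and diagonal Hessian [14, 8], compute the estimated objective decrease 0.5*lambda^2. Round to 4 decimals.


Step 1: H is diagonal, so H^(-1) * g = [0.0467, 0.6576].
Step 2: g^T H^(-1) g = sum_i g_i^2 / H_ii
  = (0.6536)^2/14 + (5.2604)^2/8
  = 0.0305 + 3.459 = 3.4895
Step 3: Objective decrease = 0.5 * g^T H^(-1) g = 1.7447


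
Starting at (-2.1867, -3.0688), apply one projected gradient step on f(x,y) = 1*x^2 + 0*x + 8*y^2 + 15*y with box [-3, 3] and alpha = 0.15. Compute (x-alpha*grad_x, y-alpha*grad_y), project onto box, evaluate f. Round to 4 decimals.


Step 1: Compute gradient at (-2.1867, -3.0688).
grad_x = 2*1*-2.1867 + 0 = -4.3734
grad_y = 2*8*-3.0688 + 15 = -34.1008
Step 2: Gradient step.
x_raw = -2.1867 - 0.15*-4.3734 = -1.5307
y_raw = -3.0688 - 0.15*-34.1008 = 2.0463
Step 3: Project onto [-3, 3].
x_proj = clip(-1.5307) = -1.5307
y_proj = clip(2.0463) = 2.0463
Step 4: Evaluate f.
f(-1.5307, 2.0463) = 66.5372


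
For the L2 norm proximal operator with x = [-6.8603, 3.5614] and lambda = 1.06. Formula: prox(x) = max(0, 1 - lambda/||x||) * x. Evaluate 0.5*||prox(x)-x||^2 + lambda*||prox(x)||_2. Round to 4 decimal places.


Step 1: Compute ||x||.
||x|| = 7.7296
Step 2: Compute scaling factor.
scale = max(0, 1 - 1.06/7.7296) = 0.8629
Step 3: prox(x) = [-5.9195, 3.073]
||prox(x)|| = 6.6696
Step 4: Proximal objective.
0.5*||prox-x||^2 = 0.5618
lambda*||prox|| = 7.0698
Total = 7.6316


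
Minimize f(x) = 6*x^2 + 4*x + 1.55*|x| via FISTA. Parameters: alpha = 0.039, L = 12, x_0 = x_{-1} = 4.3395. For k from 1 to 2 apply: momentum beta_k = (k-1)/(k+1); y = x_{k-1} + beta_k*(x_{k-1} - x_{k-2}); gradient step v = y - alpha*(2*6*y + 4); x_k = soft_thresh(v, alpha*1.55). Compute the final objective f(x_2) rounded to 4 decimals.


FISTA on f(x) = 6*x^2 + 4*x + 1.55*|x|
L = 12, alpha = 0.039
Iteration 1: beta = 0.0, y = 4.3395 + 0.0*(4.3395 - 4.3395) = 4.3395
  grad(y) = 56.074, v = y - alpha*grad = 2.1526
  prox(v) = soft_thresh(2.1526, 0.0605) = 2.0922
Iteration 2: beta = 0.3333, y = 2.0922 + 0.3333*(2.0922 - 4.3395) = 1.3431
  grad(y) = 20.1166, v = y - alpha*grad = 0.5585
  prox(v) = soft_thresh(0.5585, 0.0605) = 0.4981
f(x_2) = 6*0.4981^2 + 4*0.4981 + 1.55*|0.4981| = 4.2525


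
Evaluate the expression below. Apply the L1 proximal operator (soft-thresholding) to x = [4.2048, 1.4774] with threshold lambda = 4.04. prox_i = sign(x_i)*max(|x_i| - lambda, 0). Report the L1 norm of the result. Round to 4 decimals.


Soft-thresholding with lambda = 4.04:
prox(4.2048) = sign(4.2048)*max(|4.2048| - 4.04, 0) = 0.1648
prox(1.4774) = sign(1.4774)*max(|1.4774| - 4.04, 0) = 0.0
prox(x) = [0.1648, 0.0]
||prox(x)||_1 = 0.1648 + 0.0 = 0.1648


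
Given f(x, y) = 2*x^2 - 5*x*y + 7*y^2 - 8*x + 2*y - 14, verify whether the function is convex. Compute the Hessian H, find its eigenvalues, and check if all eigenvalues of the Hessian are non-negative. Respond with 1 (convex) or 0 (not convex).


The Hessian of f(x,y) = 2*x^2 - 5*x*y + 7*y^2 - 8*x + 2*y - 14 is:
H = [[4, -5], [-5, 14]]
Trace = 4 + 14 = 18
Determinant = 4*14 - (-5)^2 = 31
Discriminant = (18)^2 - 4*31 = 200.0
Eigenvalues: lambda_1 = 1.9289, lambda_2 = 16.0711
The function is convex.

1


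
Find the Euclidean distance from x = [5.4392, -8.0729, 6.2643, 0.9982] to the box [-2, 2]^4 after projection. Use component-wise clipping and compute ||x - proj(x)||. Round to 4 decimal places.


Project each component onto [-2, 2].
clip(5.4392) = 2.0, clip(-8.0729) = -2.0, clip(6.2643) = 2.0, clip(0.9982) = 0.9982
Projection = [2.0, -2.0, 2.0, 0.9982]
Squared diffs: [11.8281, 36.8801, 18.1843, 0.0]
Distance = sqrt(66.8925) = 8.1788


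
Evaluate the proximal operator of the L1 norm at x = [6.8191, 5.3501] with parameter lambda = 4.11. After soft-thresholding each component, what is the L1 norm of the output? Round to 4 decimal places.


Soft-thresholding with lambda = 4.11:
prox(6.8191) = sign(6.8191)*max(|6.8191| - 4.11, 0) = 2.7091
prox(5.3501) = sign(5.3501)*max(|5.3501| - 4.11, 0) = 1.2401
prox(x) = [2.7091, 1.2401]
||prox(x)||_1 = 2.7091 + 1.2401 = 3.9492


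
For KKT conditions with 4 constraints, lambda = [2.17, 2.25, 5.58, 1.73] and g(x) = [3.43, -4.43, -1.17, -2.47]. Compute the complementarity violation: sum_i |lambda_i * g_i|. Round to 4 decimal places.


KKT complementary slackness check:
lambda_1 * g_1 = 2.17 * 3.43 = 7.4431
lambda_2 * g_2 = 2.25 * -4.43 = -9.9675
lambda_3 * g_3 = 5.58 * -1.17 = -6.5286
lambda_4 * g_4 = 1.73 * -2.47 = -4.2731
Total violation = 7.4431 + 9.9675 + 6.5286 + 4.2731 = 28.2123


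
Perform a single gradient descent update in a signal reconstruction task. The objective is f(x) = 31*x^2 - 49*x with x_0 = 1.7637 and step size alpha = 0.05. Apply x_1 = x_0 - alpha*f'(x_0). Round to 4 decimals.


We compute the gradient at x_0 and apply the update.
f'(x) = 62*x - 49
f'(1.7637) = 62*1.7637 - 49 = 60.3494
x_1 = 1.7637 - 0.05*60.3494 = -1.2538


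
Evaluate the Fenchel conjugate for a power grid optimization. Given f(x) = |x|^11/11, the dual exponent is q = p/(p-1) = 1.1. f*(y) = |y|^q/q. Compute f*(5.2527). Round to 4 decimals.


The conjugate exponent q satisfies 1/p + 1/q = 1.
p = 11, so q = 11/(11 - 1) = 1.1
|y|^q = 5.2527^1.1 = 6.2004
f*(5.2527) = 6.2004 / 1.1 = 5.6367


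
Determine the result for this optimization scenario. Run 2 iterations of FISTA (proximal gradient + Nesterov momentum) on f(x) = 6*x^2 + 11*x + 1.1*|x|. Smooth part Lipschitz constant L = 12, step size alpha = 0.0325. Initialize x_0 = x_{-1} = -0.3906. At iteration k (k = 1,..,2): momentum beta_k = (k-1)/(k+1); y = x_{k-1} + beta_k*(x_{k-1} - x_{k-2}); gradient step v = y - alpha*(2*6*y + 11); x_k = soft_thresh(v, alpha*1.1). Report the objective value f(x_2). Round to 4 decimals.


FISTA on f(x) = 6*x^2 + 11*x + 1.1*|x|
L = 12, alpha = 0.0325
Iteration 1: beta = 0.0, y = -0.3906 + 0.0*(-0.3906 + 0.3906) = -0.3906
  grad(y) = 6.3128, v = y - alpha*grad = -0.5958
  prox(v) = soft_thresh(-0.5958, 0.0358) = -0.56
Iteration 2: beta = 0.3333, y = -0.56 + 0.3333*(-0.56 + 0.3906) = -0.6165
  grad(y) = 3.6021, v = y - alpha*grad = -0.7336
  prox(v) = soft_thresh(-0.7336, 0.0358) = -0.6978
f(x_2) = 6*(-0.6978)^2 + 11*(-0.6978) + 1.1*|-0.6978| = -3.9867


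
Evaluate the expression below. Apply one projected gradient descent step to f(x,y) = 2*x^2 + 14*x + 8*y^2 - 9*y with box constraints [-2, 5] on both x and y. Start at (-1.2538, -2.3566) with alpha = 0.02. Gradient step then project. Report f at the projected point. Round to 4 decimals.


Step 1: Compute gradient at (-1.2538, -2.3566).
grad_x = 2*2*-1.2538 + 14 = 8.9848
grad_y = 2*8*-2.3566 - 9 = -46.7056
Step 2: Gradient step.
x_raw = -1.2538 - 0.02*8.9848 = -1.4335
y_raw = -2.3566 - 0.02*-46.7056 = -1.4225
Step 3: Project onto [-2, 5].
x_proj = clip(-1.4335) = -1.4335
y_proj = clip(-1.4225) = -1.4225
Step 4: Evaluate f.
f(-1.4335, -1.4225) = 13.031


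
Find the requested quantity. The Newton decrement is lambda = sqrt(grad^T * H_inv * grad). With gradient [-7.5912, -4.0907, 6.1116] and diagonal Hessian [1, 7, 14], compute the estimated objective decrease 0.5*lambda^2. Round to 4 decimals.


Step 1: H is diagonal, so H^(-1) * g = [-7.5912, -0.5844, 0.4365].
Step 2: g^T H^(-1) g = sum_i g_i^2 / H_ii
  = (-7.5912)^2/1 + (-4.0907)^2/7 + (6.1116)^2/14
  = 57.6263 + 2.3905 + 2.668 = 62.6848
Step 3: Objective decrease = 0.5 * g^T H^(-1) g = 31.3424


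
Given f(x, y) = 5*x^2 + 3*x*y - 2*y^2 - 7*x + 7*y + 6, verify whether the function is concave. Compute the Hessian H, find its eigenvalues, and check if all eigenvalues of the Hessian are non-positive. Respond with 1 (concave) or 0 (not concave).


The Hessian of f(x,y) = 5*x^2 + 3*x*y - 2*y^2 - 7*x + 7*y + 6 is:
H = [[10, 3], [3, -4]]
Trace = 10 - 4 = 6
Determinant = 10*-4 - (3)^2 = -49
Discriminant = (6)^2 - 4*-49 = 232.0
Eigenvalues: lambda_1 = -4.6158, lambda_2 = 10.6158
The function is not concave.

0


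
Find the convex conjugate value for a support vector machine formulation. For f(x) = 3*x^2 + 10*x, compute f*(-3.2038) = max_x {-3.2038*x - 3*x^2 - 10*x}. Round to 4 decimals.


f*(y) = sup_x {y*x - a*x^2 - b*x} = sup_x {(y-b)*x - a*x^2}
FOC: (y - b) - 2a*x = 0 => x* = (y - b)/(2a)
x* = (-3.2038 - 10)/(2*3) = -2.2006
f*(-3.2038) = (y-b)^2/(4a) = (-3.2038 - 10)^2/(4*3)
= 174.3403/12 = 14.5284


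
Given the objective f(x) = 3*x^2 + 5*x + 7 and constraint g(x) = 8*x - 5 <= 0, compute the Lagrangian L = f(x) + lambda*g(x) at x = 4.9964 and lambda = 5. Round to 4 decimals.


Step 1: Evaluate f(x).
f(4.9964) = 3*4.9964^2 + 5*4.9964 + 7 = 106.874
Step 2: Evaluate g(x).
g(4.9964) = 8*4.9964 - 5 = 34.9712
Step 3: Compute Lagrangian.
L = 106.874 + 5*34.9712 = 281.73


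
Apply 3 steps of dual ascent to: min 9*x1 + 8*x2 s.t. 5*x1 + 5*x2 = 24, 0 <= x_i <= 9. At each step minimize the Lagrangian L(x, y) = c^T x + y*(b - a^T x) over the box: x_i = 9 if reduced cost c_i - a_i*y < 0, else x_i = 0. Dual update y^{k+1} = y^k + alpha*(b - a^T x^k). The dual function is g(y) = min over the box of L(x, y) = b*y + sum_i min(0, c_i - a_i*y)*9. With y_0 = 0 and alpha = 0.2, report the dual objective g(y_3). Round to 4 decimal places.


Dual ascent for LP: min 9*x1 + 8*x2, 5*x1 + 5*x2 = 24, 0 <= x_i <= 9
Step 1: y^k = 0.0, reduced costs: (9.0, 8.0)
  x^k = (0.0, 0.0), subgradient = b - a^T x = 24.0
  y^{k+1} = 0.0 + 0.2*24.0 = 4.8
Step 2: y^k = 4.8, reduced costs: (-15.0, -16.0)
  x^k = (9.0, 9.0), subgradient = b - a^T x = -66.0
  y^{k+1} = 4.8 + 0.2*-66.0 = -8.4
Step 3: y^k = -8.4, reduced costs: (51.0, 50.0)
  x^k = (0.0, 0.0), subgradient = b - a^T x = 24.0
  y^{k+1} = -8.4 + 0.2*24.0 = -3.6
Dual objective at y_3 = -3.6: reduced costs (27.0, 26.0), box minimizer x = (0.0, 0.0)
g(y_3) = b*y + (c1 - a1*y)*x1 + (c2 - a2*y)*x2 = 24*(-3.6) + 27.0*0.0 + 26.0*0.0 = -86.4 + 0.0 + 0.0 = -86.4


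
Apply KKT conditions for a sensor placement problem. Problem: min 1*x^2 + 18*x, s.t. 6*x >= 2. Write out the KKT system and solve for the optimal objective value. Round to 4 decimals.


Step 1: Try lambda = 0 (constraint inactive).
x_unc = -18/(2*1) = -9.0
Check: 6*-9.0 = -54.0 < 2 -- violated!
Step 2: Constraint must be active: 6*x = 2
x* = 2/6 = 1/3 = 0.3333 (rounded; the exact value 1/3 is used below)
lambda = (2*1*(1/3) + 18)/6 = 3.1111
Step 3: Compute optimal value.
f(x*) = 1*(1/3)^2 + 18*(1/3) = 6.1111


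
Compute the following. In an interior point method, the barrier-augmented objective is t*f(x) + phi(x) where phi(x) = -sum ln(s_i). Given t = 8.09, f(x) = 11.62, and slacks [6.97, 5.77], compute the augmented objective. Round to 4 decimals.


Step 1: Compute log-barrier.
ln values: [1.9416, 1.7527]
phi = -(1.9416 + 1.7527) = -3.6943
Step 2: Compute augmented objective.
t*f(x) = 8.09*11.62 = 94.0058
Total = 94.0058 - 3.6943 = 90.3115


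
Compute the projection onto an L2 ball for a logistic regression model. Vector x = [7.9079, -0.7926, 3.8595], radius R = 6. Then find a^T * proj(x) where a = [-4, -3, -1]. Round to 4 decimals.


Step 1: Compute ||x|| (intermediates to 6 decimals).
||x|| = sqrt(7.9079^2 + (-0.7926)^2 + 3.8595^2) = 8.835091
Step 2: Project.
Since ||x|| > R, scale = R/||x|| = 6/8.835091 = 0.67911, proj(x) = scale * x
proj(x) = [5.370334, -0.538263, 2.621025]
Step 3: Dot product.
a^T * proj(x) = -4*5.370334 - 3*(-0.538263) - 1*2.621025 = -22.4876


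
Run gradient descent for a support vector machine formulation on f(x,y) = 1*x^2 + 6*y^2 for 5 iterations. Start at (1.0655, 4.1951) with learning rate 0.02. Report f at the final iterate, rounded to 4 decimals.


Gradient descent on f(x,y) = 1*x^2 + 6*y^2.
Starting point: (1.0655, 4.1951), alpha = 0.02
Step 1: grad_x = 2*1*1.0655 = 2.131, grad_y = 2*6*4.1951 = 50.3412
  x_1 = 1.0655 - 0.02*2.131 = 1.0229
  y_1 = 4.1951 - 0.02*50.3412 = 3.1883
Step 2: grad_x = 2*1*1.0229 = 2.0458, grad_y = 2*6*3.1883 = 38.2593
  x_2 = 1.0229 - 0.02*2.0458 = 0.982
  y_2 = 3.1883 - 0.02*38.2593 = 2.4231
Step 3: grad_x = 2*1*0.982 = 1.9639, grad_y = 2*6*2.4231 = 29.0771
  x_3 = 0.982 - 0.02*1.9639 = 0.9427
  y_3 = 2.4231 - 0.02*29.0771 = 1.8415
Step 4: grad_x = 2*1*0.9427 = 1.8854, grad_y = 2*6*1.8415 = 22.0986
  x_4 = 0.9427 - 0.02*1.8854 = 0.905
  y_4 = 1.8415 - 0.02*22.0986 = 1.3996
Step 5: grad_x = 2*1*0.905 = 1.81, grad_y = 2*6*1.3996 = 16.7949
  x_5 = 0.905 - 0.02*1.81 = 0.8688
  y_5 = 1.3996 - 0.02*16.7949 = 1.0637
f(0.8688, 1.0637) = 1*0.8688^2 + 6*1.0637^2 = 7.5432


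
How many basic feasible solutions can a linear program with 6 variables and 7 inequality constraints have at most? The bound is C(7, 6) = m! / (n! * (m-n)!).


Each vertex corresponds to some choice of n active constraints out of m, so the number of vertices is at most C(m, n) = m! / (n!(m-n)!).
m = 7, n = 6
Numerator: 7 * 6 * 5 * 4 * 3 * 2
Denominator: 6! = 720
C(7, 6) = 7


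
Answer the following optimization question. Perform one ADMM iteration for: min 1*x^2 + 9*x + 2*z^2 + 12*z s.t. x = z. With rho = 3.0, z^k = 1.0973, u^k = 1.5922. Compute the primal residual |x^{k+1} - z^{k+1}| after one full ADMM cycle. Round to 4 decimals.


ADMM iteration with rho = 3.0, z^k = 1.0973, u^k = 1.5922
Step 1: x-update.
Minimize 1*x^2 + 9*x + (3.0/2)*(x - 1.0973 + 1.5922)^2
FOC: (2*1 + 3.0)*x = -9 + 3.0*(1.0973 - 1.5922)
x^{k+1} = -2.0969
Step 2: z-update.
Minimize 2*z^2 + 12*z + (3.0/2)*(-2.0969 - z + 1.5922)^2
FOC: (2*2 + 3.0)*z = -12 + 3.0*(-2.0969 + 1.5922)
z^{k+1} = -1.9306
Step 3: u-update.
u^{k+1} = 1.5922 - 2.0969 + 1.9306 = 1.4259
Step 4: Primal residual = |-2.0969 + 1.9306| = 0.1663


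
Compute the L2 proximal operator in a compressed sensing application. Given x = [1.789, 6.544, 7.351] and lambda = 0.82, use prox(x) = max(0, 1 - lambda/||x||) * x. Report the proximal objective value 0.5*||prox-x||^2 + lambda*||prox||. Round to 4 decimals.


Step 1: Compute ||x||.
||x|| = 10.0031
Step 2: Compute scaling factor.
scale = max(0, 1 - 0.82/10.0031) = 0.918
Step 3: prox(x) = [1.6423, 6.0076, 6.7484]
||prox(x)|| = 9.1831
Step 4: Proximal objective.
0.5*||prox-x||^2 = 0.3362
lambda*||prox|| = 7.5301
Total = 7.8663


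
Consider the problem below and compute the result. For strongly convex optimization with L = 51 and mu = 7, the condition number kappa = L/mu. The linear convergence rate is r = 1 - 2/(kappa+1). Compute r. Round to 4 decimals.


Step 1: Compute the condition number.
kappa = L/mu = 51/7 = 7.2857
Step 2: Compute the convergence rate.
r = 1 - 2/(kappa + 1) = 1 - 2*mu/(L + mu) = (L - mu)/(L + mu) = 44/58 = 0.7586


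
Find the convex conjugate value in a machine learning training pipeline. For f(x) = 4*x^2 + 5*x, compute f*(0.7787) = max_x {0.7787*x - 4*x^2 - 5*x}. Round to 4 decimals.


f*(y) = sup_x {y*x - a*x^2 - b*x} = sup_x {(y-b)*x - a*x^2}
FOC: (y - b) - 2a*x = 0 => x* = (y - b)/(2a)
x* = (0.7787 - 5)/(2*4) = -0.5277
f*(0.7787) = (y-b)^2/(4a) = (0.7787 - 5)^2/(4*4)
= 17.8194/16 = 1.1137


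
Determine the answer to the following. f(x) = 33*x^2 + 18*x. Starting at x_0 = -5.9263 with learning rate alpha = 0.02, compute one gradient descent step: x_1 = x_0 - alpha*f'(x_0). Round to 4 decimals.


We compute the gradient at x_0 and apply the update.
f'(x) = 66*x + 18
f'(-5.9263) = 66*-5.9263 + 18 = -373.1358
x_1 = -5.9263 - 0.02*-373.1358 = 1.5364


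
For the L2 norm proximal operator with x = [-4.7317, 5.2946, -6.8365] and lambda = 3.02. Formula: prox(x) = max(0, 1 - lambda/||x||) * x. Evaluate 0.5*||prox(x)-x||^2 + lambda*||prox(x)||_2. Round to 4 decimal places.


Step 1: Compute ||x||.
||x|| = 9.857
Step 2: Compute scaling factor.
scale = max(0, 1 - 3.02/9.857) = 0.6936
Step 3: prox(x) = [-3.282, 3.6724, -4.7419]
||prox(x)|| = 6.837
Step 4: Proximal objective.
0.5*||prox-x||^2 = 4.5602
lambda*||prox|| = 20.6477
Total = 25.2078


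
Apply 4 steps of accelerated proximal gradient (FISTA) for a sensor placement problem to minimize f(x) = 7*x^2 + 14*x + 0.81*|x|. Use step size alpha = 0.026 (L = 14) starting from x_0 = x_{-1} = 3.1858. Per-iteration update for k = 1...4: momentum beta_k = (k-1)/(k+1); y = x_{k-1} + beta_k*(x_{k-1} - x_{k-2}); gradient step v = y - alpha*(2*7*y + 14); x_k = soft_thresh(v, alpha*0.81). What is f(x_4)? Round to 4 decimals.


FISTA on f(x) = 7*x^2 + 14*x + 0.81*|x|
L = 14, alpha = 0.026
Iteration 1: beta = 0.0, y = 3.1858 + 0.0*(3.1858 - 3.1858) = 3.1858
  grad(y) = 58.6012, v = y - alpha*grad = 1.6622
  prox(v) = soft_thresh(1.6622, 0.0211) = 1.6411
Iteration 2: beta = 0.3333, y = 1.6411 + 0.3333*(1.6411 - 3.1858) = 1.1262
  grad(y) = 29.767, v = y - alpha*grad = 0.3523
  prox(v) = soft_thresh(0.3523, 0.0211) = 0.3312
Iteration 3: beta = 0.5, y = 0.3312 + 0.5*(0.3312 - 1.6411) = -0.3237
  grad(y) = 9.4677, v = y - alpha*grad = -0.5699
  prox(v) = soft_thresh(-0.5699, 0.0211) = -0.5488
Iteration 4: beta = 0.6, y = -0.5488 + 0.6*(-0.5488 - 0.3312) = -1.0769
  grad(y) = -1.0761, v = y - alpha*grad = -1.0489
  prox(v) = soft_thresh(-1.0489, 0.0211) = -1.0278
f(x_4) = 7*(-1.0278)^2 + 14*(-1.0278) + 0.81*|-1.0278| = -6.162


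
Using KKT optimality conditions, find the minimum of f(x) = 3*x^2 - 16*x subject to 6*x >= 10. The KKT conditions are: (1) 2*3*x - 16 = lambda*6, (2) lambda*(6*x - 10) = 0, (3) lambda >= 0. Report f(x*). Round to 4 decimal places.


Step 1: Try lambda = 0 (constraint inactive).
Stationarity: 2*3*x - 16 = 0
x* = 16/(2*3) = 8/3 = 2.6667 (rounded; the exact value 8/3 is used below)
Check constraint: 6*2.6667 = 16.0002 >= 10 -- satisfied.
Step 2: Compute optimal value.
f(x*) = 3*(8/3)^2 - 16*(8/3) = -21.3333


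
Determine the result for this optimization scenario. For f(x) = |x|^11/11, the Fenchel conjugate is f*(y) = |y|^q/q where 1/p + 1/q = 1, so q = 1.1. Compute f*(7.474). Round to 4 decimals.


The conjugate exponent q satisfies 1/p + 1/q = 1.
p = 11, so q = 11/(11 - 1) = 1.1
|y|^q = 7.474^1.1 = 9.1392
f*(7.474) = 9.1392 / 1.1 = 8.3084


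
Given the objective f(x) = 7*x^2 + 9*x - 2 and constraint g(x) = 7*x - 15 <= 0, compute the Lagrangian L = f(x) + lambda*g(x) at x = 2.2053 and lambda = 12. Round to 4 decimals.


Step 1: Evaluate f(x).
f(2.2053) = 7*2.2053^2 + 9*2.2053 - 2 = 51.8911
Step 2: Evaluate g(x).
g(2.2053) = 7*2.2053 - 15 = 0.4371
Step 3: Compute Lagrangian.
L = 51.8911 + 12*0.4371 = 57.1363


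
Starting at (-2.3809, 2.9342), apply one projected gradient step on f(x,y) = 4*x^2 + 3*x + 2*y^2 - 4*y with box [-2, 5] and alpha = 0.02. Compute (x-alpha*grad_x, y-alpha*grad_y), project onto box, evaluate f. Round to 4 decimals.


Step 1: Compute gradient at (-2.3809, 2.9342).
grad_x = 2*4*-2.3809 + 3 = -16.0472
grad_y = 2*2*2.9342 - 4 = 7.7368
Step 2: Gradient step.
x_raw = -2.3809 - 0.02*-16.0472 = -2.06
y_raw = 2.9342 - 0.02*7.7368 = 2.7795
Step 3: Project onto [-2, 5].
x_proj = clip(-2.06) = -2.0
y_proj = clip(2.7795) = 2.7795
Step 4: Evaluate f.
f(-2.0, 2.7795) = 14.333


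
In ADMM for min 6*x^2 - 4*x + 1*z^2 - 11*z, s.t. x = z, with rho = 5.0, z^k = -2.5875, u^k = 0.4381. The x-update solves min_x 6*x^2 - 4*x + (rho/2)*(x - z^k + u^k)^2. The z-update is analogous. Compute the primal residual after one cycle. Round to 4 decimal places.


ADMM iteration with rho = 5.0, z^k = -2.5875, u^k = 0.4381
Step 1: x-update.
Minimize 6*x^2 - 4*x + (5.0/2)*(x + 2.5875 + 0.4381)^2
FOC: (2*6 + 5.0)*x = 4 + 5.0*(-2.5875 - 0.4381)
x^{k+1} = -0.6546
Step 2: z-update.
Minimize 1*z^2 - 11*z + (5.0/2)*(-0.6546 - z + 0.4381)^2
FOC: (2*1 + 5.0)*z = 11 + 5.0*(-0.6546 + 0.4381)
z^{k+1} = 1.4168
Step 3: u-update.
u^{k+1} = 0.4381 - 0.6546 - 1.4168 = -1.6333
Step 4: Primal residual = |-0.6546 - 1.4168| = 2.0714


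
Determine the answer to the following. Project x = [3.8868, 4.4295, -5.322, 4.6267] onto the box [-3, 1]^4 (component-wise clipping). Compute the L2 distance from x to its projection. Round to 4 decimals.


Project each component onto [-3, 1].
clip(3.8868) = 1.0, clip(4.4295) = 1.0, clip(-5.322) = -3.0, clip(4.6267) = 1.0
Projection = [1.0, 1.0, -3.0, 1.0]
Squared diffs: [8.3336, 11.7615, 5.3917, 13.153]
Distance = sqrt(38.6398) = 6.2161


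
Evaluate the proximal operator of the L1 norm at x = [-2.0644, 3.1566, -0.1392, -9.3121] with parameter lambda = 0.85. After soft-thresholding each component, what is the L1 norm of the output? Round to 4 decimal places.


Soft-thresholding with lambda = 0.85:
prox(-2.0644) = sign(-2.0644)*max(|-2.0644| - 0.85, 0) = -1.2144
prox(3.1566) = sign(3.1566)*max(|3.1566| - 0.85, 0) = 2.3066
prox(-0.1392) = sign(-0.1392)*max(|-0.1392| - 0.85, 0) = 0.0
prox(-9.3121) = sign(-9.3121)*max(|-9.3121| - 0.85, 0) = -8.4621
prox(x) = [-1.2144, 2.3066, 0.0, -8.4621]
||prox(x)||_1 = 1.2144 + 2.3066 + 0.0 + 8.4621 = 11.9831


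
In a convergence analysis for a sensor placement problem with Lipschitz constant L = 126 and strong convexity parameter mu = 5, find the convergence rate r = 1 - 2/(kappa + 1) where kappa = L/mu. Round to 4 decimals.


Step 1: Compute the condition number.
kappa = L/mu = 126/5 = 25.2
Step 2: Compute the convergence rate.
r = 1 - 2/(kappa + 1) = 1 - 2*mu/(L + mu) = (L - mu)/(L + mu) = 121/131 = 0.9237


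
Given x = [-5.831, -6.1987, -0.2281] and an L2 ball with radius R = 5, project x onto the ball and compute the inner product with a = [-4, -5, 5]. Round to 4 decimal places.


Step 1: Compute ||x|| (intermediates to 6 decimals).
||x|| = sqrt((-5.831)^2 + (-6.1987)^2 + (-0.2281)^2) = 8.513311
Step 2: Project.
Since ||x|| > R, scale = R/||x|| = 5/8.513311 = 0.587316, proj(x) = scale * x
proj(x) = [-3.42464, -3.640596, -0.133967]
Step 3: Dot product.
a^T * proj(x) = -4*(-3.42464) - 5*(-3.640596) + 5*(-0.133967) = 31.2317


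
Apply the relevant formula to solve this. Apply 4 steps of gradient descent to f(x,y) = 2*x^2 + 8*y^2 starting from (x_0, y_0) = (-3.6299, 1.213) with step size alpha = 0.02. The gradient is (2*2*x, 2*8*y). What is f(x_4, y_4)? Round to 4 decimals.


Gradient descent on f(x,y) = 2*x^2 + 8*y^2.
Starting point: (-3.6299, 1.213), alpha = 0.02
Step 1: grad_x = 2*2*-3.6299 = -14.5196, grad_y = 2*8*1.213 = 19.408
  x_1 = -3.6299 - 0.02*-14.5196 = -3.3395
  y_1 = 1.213 - 0.02*19.408 = 0.8248
Step 2: grad_x = 2*2*-3.3395 = -13.358, grad_y = 2*8*0.8248 = 13.1974
  x_2 = -3.3395 - 0.02*-13.358 = -3.0723
  y_2 = 0.8248 - 0.02*13.1974 = 0.5609
Step 3: grad_x = 2*2*-3.0723 = -12.2894, grad_y = 2*8*0.5609 = 8.9743
  x_3 = -3.0723 - 0.02*-12.2894 = -2.8266
  y_3 = 0.5609 - 0.02*8.9743 = 0.3814
Step 4: grad_x = 2*2*-2.8266 = -11.3062, grad_y = 2*8*0.3814 = 6.1025
  x_4 = -2.8266 - 0.02*-11.3062 = -2.6004
  y_4 = 0.3814 - 0.02*6.1025 = 0.2594
f(-2.6004, 0.2594) = 2*(-2.6004)^2 + 8*0.2594^2 = 14.0626


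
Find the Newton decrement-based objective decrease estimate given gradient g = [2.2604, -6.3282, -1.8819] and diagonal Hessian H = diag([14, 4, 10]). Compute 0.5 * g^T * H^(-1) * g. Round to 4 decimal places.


Step 1: H is diagonal, so H^(-1) * g = [0.1615, -1.5821, -0.1882].
Step 2: g^T H^(-1) g = sum_i g_i^2 / H_ii
  = (2.2604)^2/14 + (-6.3282)^2/4 + (-1.8819)^2/10
  = 0.365 + 10.0115 + 0.3542 = 10.7306
Step 3: Objective decrease = 0.5 * g^T H^(-1) g = 5.3653


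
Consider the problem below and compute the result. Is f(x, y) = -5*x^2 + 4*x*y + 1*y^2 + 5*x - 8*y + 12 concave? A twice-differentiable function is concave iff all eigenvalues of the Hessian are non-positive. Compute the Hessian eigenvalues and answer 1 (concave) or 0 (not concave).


The Hessian of f(x,y) = -5*x^2 + 4*x*y + 1*y^2 + 5*x - 8*y + 12 is:
H = [[-10, 4], [4, 2]]
Trace = -10 + 2 = -8
Determinant = -10*2 - (4)^2 = -36
Discriminant = (-8)^2 - 4*-36 = 208.0
Eigenvalues: lambda_1 = -11.2111, lambda_2 = 3.2111
The function is not concave.

0


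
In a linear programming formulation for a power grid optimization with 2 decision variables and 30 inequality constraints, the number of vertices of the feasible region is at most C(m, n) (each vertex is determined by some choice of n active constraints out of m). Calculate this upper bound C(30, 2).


Each vertex corresponds to some choice of n active constraints out of m, so the number of vertices is at most C(m, n) = m! / (n!(m-n)!).
m = 30, n = 2
Numerator: 30 * 29
Denominator: 2! = 2
C(30, 2) = 435


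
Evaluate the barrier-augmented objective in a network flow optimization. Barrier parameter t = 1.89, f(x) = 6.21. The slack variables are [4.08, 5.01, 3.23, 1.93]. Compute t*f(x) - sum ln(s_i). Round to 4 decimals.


Step 1: Compute log-barrier.
ln values: [1.4061, 1.6114, 1.1725, 0.6575]
phi = -(1.4061 + 1.6114 + 1.1725 + 0.6575) = -4.8475
Step 2: Compute augmented objective.
t*f(x) = 1.89*6.21 = 11.7369
Total = 11.7369 - 4.8475 = 6.8894


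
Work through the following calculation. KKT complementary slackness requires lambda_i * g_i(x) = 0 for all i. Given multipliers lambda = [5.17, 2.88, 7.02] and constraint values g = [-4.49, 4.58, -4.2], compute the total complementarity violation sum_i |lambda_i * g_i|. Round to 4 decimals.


KKT complementary slackness check:
lambda_1 * g_1 = 5.17 * -4.49 = -23.2133
lambda_2 * g_2 = 2.88 * 4.58 = 13.1904
lambda_3 * g_3 = 7.02 * -4.2 = -29.484
Total violation = 23.2133 + 13.1904 + 29.484 = 65.8877


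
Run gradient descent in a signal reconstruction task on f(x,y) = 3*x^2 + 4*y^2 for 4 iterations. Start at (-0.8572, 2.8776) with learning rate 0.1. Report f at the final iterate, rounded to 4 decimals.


Gradient descent on f(x,y) = 3*x^2 + 4*y^2.
Starting point: (-0.8572, 2.8776), alpha = 0.1
Step 1: grad_x = 2*3*-0.8572 = -5.1432, grad_y = 2*4*2.8776 = 23.0208
  x_1 = -0.8572 - 0.1*-5.1432 = -0.3429
  y_1 = 2.8776 - 0.1*23.0208 = 0.5755
Step 2: grad_x = 2*3*-0.3429 = -2.0573, grad_y = 2*4*0.5755 = 4.6042
  x_2 = -0.3429 - 0.1*-2.0573 = -0.1372
  y_2 = 0.5755 - 0.1*4.6042 = 0.1151
Step 3: grad_x = 2*3*-0.1372 = -0.8229, grad_y = 2*4*0.1151 = 0.9208
  x_3 = -0.1372 - 0.1*-0.8229 = -0.0549
  y_3 = 0.1151 - 0.1*0.9208 = 0.023
Step 4: grad_x = 2*3*-0.0549 = -0.3292, grad_y = 2*4*0.023 = 0.1842
  x_4 = -0.0549 - 0.1*-0.3292 = -0.0219
  y_4 = 0.023 - 0.1*0.1842 = 0.0046
f(-0.0219, 0.0046) = 3*(-0.0219)^2 + 4*0.0046^2 = 0.0015


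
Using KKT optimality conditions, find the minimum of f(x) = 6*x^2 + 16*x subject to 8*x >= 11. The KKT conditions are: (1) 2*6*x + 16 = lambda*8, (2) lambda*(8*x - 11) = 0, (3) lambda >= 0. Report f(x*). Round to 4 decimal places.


Step 1: Try lambda = 0 (constraint inactive).
x_unc = -16/(2*6) = -1.3333
Check: 8*-1.3333 = -10.6664 < 11 -- violated!
Step 2: Constraint must be active: 8*x = 11
x* = 11/8 = 1.375
lambda = (2*6*1.375 + 16)/8 = 4.0625
Step 3: Compute optimal value.
f(x*) = 6*1.375^2 + 16*1.375 = 33.3438


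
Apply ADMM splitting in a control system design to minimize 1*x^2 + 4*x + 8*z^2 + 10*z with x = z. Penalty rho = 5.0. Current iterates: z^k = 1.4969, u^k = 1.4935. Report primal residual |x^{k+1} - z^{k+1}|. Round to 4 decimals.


ADMM iteration with rho = 5.0, z^k = 1.4969, u^k = 1.4935
Step 1: x-update.
Minimize 1*x^2 + 4*x + (5.0/2)*(x - 1.4969 + 1.4935)^2
FOC: (2*1 + 5.0)*x = -4 + 5.0*(1.4969 - 1.4935)
x^{k+1} = -0.569
Step 2: z-update.
Minimize 8*z^2 + 10*z + (5.0/2)*(-0.569 - z + 1.4935)^2
FOC: (2*8 + 5.0)*z = -10 + 5.0*(-0.569 + 1.4935)
z^{k+1} = -0.2561
Step 3: u-update.
u^{k+1} = 1.4935 - 0.569 + 0.2561 = 1.1806
Step 4: Primal residual = |-0.569 + 0.2561| = 0.3129


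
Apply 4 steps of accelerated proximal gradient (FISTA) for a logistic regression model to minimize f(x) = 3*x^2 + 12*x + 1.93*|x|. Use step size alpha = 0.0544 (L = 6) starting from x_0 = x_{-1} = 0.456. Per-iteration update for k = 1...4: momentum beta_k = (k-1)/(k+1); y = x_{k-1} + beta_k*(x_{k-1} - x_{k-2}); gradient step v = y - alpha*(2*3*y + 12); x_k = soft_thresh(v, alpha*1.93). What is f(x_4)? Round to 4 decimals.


FISTA on f(x) = 3*x^2 + 12*x + 1.93*|x|
L = 6, alpha = 0.0544
Iteration 1: beta = 0.0, y = 0.456 + 0.0*(0.456 - 0.456) = 0.456
  grad(y) = 14.736, v = y - alpha*grad = -0.3456
  prox(v) = soft_thresh(-0.3456, 0.105) = -0.2406
Iteration 2: beta = 0.3333, y = -0.2406 + 0.3333*(-0.2406 - 0.456) = -0.4729
  grad(y) = 9.1628, v = y - alpha*grad = -0.9713
  prox(v) = soft_thresh(-0.9713, 0.105) = -0.8663
Iteration 3: beta = 0.5, y = -0.8663 + 0.5*(-0.8663 + 0.2406) = -1.1792
  grad(y) = 4.925, v = y - alpha*grad = -1.4471
  prox(v) = soft_thresh(-1.4471, 0.105) = -1.3421
Iteration 4: beta = 0.6, y = -1.3421 + 0.6*(-1.3421 + 0.8663) = -1.6276
  grad(y) = 2.2347, v = y - alpha*grad = -1.7491
  prox(v) = soft_thresh(-1.7491, 0.105) = -1.6441
f(x_4) = 3*(-1.6441)^2 + 12*(-1.6441) + 1.93*|-1.6441| = -8.4469


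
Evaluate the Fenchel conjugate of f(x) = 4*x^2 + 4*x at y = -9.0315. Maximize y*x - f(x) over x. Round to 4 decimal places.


f*(y) = sup_x {y*x - a*x^2 - b*x} = sup_x {(y-b)*x - a*x^2}
FOC: (y - b) - 2a*x = 0 => x* = (y - b)/(2a)
x* = (-9.0315 - 4)/(2*4) = -1.6289
f*(-9.0315) = (y-b)^2/(4a) = (-9.0315 - 4)^2/(4*4)
= 169.82/16 = 10.6137


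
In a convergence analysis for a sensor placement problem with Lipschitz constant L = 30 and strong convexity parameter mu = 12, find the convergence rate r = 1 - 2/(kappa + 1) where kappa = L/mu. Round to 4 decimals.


Step 1: Compute the condition number.
kappa = L/mu = 30/12 = 2.5
Step 2: Compute the convergence rate.
r = 1 - 2/(kappa + 1) = 1 - 2*mu/(L + mu) = (L - mu)/(L + mu) = 18/42 = 0.4286


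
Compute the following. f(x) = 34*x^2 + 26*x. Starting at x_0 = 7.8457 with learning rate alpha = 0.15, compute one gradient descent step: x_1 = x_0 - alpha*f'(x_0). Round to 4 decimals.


We compute the gradient at x_0 and apply the update.
f'(x) = 68*x + 26
f'(7.8457) = 68*7.8457 + 26 = 559.5076
x_1 = 7.8457 - 0.15*559.5076 = -76.0804


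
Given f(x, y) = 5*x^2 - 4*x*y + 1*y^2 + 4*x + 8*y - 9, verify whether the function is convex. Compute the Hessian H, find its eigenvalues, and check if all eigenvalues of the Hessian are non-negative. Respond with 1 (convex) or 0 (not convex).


The Hessian of f(x,y) = 5*x^2 - 4*x*y + 1*y^2 + 4*x + 8*y - 9 is:
H = [[10, -4], [-4, 2]]
Trace = 10 + 2 = 12
Determinant = 10*2 - (-4)^2 = 4
Discriminant = (12)^2 - 4*4 = 128.0
Eigenvalues: lambda_1 = 0.3431, lambda_2 = 11.6569
The function is convex.

1
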